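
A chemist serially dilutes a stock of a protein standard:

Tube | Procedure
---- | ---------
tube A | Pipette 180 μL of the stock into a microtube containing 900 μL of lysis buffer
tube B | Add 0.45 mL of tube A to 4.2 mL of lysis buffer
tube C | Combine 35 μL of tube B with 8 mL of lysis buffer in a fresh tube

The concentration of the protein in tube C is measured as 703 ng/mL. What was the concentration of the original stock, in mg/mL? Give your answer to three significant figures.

Step 1: 180 μL + 900 μL = 1080 μL total → factor 1080/180 = 6
Step 2: 0.45 mL + 4.2 mL = 4.65 mL total → factor 4.65/0.45 = 10.333
Step 3: 35 μL + 8 mL = 8035 μL total → factor 8035/35 = 229.57
Overall dilution factor = 6 × 10.333 × 229.57 = 14233
Stock = 703 ng/mL × 14233 = 1.001 × 10^7 ng/mL = 10.0 mg/mL

10.0 mg/mL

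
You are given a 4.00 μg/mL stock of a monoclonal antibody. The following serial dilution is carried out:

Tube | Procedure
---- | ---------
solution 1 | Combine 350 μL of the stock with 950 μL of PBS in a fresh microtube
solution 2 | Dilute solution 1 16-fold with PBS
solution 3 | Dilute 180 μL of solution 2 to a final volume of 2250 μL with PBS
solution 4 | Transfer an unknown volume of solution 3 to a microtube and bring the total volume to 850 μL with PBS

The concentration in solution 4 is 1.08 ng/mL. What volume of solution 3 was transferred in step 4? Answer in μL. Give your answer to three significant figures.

170 μL

Step 1: 350 μL + 950 μL = 1300 μL total → factor 1300/350 = 3.7143
Step 2: 16-fold → factor 16
Step 3: 180 μL brought to 2250 μL → factor 2250/180 = 12.5
Step 4: v brought to 850 μL → factor = 850 μL/v
Product of known-step factors = 742.86
Overall factor = 4.00 μg/mL / (1.08 ng/mL) = 3703.7
Step-4 factor = 3703.7 / 742.86 = 4.9858
v = 850 μL / 4.9858 = 170 μL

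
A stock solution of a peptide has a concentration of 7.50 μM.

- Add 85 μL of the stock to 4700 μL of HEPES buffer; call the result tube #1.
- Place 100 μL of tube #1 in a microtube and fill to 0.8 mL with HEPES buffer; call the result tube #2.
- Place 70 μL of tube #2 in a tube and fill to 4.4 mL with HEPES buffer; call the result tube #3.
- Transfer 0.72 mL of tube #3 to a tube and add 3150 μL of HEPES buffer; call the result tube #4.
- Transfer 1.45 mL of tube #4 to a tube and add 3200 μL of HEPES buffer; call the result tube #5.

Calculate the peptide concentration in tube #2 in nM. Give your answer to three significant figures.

16.7 nM

Step 1: 85 μL + 4700 μL = 4785 μL total → factor 4785/85 = 56.294
Step 2: 100 μL brought to 0.8 mL → factor 800/100 = 8
Dilution factor through tube #2 = 56.294 × 8 = 450.35
[tube #2] = 7.50 μM / 450.35 = 0.01665 μM = 16.7 nM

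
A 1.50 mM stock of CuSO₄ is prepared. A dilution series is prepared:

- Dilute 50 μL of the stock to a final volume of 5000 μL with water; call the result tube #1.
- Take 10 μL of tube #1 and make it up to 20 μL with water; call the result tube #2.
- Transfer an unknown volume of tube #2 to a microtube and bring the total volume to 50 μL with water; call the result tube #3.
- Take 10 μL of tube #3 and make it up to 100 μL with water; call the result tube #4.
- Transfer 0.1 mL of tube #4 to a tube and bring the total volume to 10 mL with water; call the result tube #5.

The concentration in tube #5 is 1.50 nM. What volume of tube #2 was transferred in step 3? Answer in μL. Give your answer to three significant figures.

10.0 μL

Step 1: 50 μL brought to 5000 μL → factor 5000/50 = 100
Step 2: 10 μL brought to 20 μL → factor 20/10 = 2
Step 3: v brought to 50 μL → factor = 50 μL/v
Step 4: 10 μL brought to 100 μL → factor 100/10 = 10
Step 5: 0.1 mL brought to 10 mL → factor 10/0.1 = 100
Product of known-step factors = 2 × 10^5
Overall factor = 1.50 mM / (1.50 nM) = 1 × 10^6
Step-3 factor = 1 × 10^6 / 2 × 10^5 = 5
v = 50 μL / 5 = 10.0 μL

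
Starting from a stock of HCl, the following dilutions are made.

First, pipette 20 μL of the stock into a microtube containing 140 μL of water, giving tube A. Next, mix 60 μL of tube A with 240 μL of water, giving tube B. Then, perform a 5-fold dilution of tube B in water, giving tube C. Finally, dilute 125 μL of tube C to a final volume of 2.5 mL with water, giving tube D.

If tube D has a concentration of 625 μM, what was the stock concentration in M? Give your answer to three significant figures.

Step 1: 20 μL + 140 μL = 160 μL total → factor 160/20 = 8
Step 2: 60 μL + 240 μL = 300 μL total → factor 300/60 = 5
Step 3: 5-fold → factor 5
Step 4: 125 μL brought to 2.5 mL → factor 2500/125 = 20
Overall dilution factor = 8 × 5 × 5 × 20 = 4000
Stock = 625 μM × 4000 = 2.500 × 10^6 μM = 2.50 M

2.50 M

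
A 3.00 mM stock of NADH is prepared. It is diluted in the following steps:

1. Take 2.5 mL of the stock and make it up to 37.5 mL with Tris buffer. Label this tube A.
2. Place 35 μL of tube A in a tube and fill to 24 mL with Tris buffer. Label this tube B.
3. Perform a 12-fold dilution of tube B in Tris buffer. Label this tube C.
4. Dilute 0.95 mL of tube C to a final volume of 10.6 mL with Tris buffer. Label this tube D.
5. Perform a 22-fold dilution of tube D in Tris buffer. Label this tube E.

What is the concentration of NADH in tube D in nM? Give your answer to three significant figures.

Step 1: 2.5 mL brought to 37.5 mL → factor 37.5/2.5 = 15
Step 2: 35 μL brought to 24 mL → factor 24000/35 = 685.71
Step 3: 12-fold → factor 12
Step 4: 0.95 mL brought to 10.6 mL → factor 10.6/0.95 = 11.158
Dilution factor through tube D = 15 × 685.71 × 12 × 11.158 = 1.3772 × 10^6
[tube D] = 3.00 mM / 1.3772 × 10^6 = 2.178 × 10^-6 mM = 2.18 nM

2.18 nM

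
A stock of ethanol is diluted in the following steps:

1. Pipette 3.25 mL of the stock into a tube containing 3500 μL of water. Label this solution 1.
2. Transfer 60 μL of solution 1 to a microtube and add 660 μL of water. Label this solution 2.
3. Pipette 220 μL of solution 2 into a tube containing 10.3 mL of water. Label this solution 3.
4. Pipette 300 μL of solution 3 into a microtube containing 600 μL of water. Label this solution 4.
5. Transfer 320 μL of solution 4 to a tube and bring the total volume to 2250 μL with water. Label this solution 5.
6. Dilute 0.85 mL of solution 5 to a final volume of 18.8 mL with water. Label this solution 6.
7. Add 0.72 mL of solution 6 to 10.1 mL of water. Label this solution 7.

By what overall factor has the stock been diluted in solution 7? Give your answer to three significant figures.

Step 1: 3.25 mL + 3500 μL = 6.75 mL total → factor 6.75/3.25 = 2.0769
Step 2: 60 μL + 660 μL = 720 μL total → factor 720/60 = 12
Step 3: 220 μL + 10.3 mL = 10520 μL total → factor 10520/220 = 47.818
Step 4: 300 μL + 600 μL = 900 μL total → factor 900/300 = 3
Step 5: 320 μL brought to 2250 μL → factor 2250/320 = 7.0312
Step 6: 0.85 mL brought to 18.8 mL → factor 18.8/0.85 = 22.118
Step 7: 0.72 mL + 10.1 mL = 10.82 mL total → factor 10.82/0.72 = 15.028
Overall dilution factor = 2.0769 × 12 × 47.818 × 3 × 7.0312 × 22.118 × 15.028 = 8.3557 × 10^6

8.36 × 10^6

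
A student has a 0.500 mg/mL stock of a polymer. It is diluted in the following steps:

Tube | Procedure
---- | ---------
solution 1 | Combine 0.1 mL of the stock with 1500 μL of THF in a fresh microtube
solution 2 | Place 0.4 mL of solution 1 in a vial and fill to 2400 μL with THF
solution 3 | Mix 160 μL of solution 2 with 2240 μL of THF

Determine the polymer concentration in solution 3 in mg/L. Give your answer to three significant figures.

Step 1: 0.1 mL + 1500 μL = 1.6 mL total → factor 1.6/0.1 = 16
Step 2: 0.4 mL brought to 2400 μL → factor 2.4/0.4 = 6
Step 3: 160 μL + 2240 μL = 2400 μL total → factor 2400/160 = 15
Overall dilution factor = 16 × 6 × 15 = 1440
Final = 0.500 mg/mL / 1440 = 0.0003472 mg/mL = 0.347 mg/L

0.347 mg/L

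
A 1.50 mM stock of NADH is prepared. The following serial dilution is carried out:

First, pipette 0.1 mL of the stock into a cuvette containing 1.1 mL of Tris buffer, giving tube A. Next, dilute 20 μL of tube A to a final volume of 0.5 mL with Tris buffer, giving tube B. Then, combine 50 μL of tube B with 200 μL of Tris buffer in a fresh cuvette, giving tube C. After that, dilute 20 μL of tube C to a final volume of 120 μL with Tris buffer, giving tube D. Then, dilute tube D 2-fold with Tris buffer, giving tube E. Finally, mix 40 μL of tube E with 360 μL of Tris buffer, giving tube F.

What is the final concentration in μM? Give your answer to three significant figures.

0.00833 μM

Step 1: 0.1 mL + 1.1 mL = 1.2 mL total → factor 1.2/0.1 = 12
Step 2: 20 μL brought to 0.5 mL → factor 500/20 = 25
Step 3: 50 μL + 200 μL = 250 μL total → factor 250/50 = 5
Step 4: 20 μL brought to 120 μL → factor 120/20 = 6
Step 5: 2-fold → factor 2
Step 6: 40 μL + 360 μL = 400 μL total → factor 400/40 = 10
Overall dilution factor = 12 × 25 × 5 × 6 × 2 × 10 = 1.8 × 10^5
Final = 1.50 mM / 1.8 × 10^5 = 8.333 × 10^-6 mM = 0.00833 μM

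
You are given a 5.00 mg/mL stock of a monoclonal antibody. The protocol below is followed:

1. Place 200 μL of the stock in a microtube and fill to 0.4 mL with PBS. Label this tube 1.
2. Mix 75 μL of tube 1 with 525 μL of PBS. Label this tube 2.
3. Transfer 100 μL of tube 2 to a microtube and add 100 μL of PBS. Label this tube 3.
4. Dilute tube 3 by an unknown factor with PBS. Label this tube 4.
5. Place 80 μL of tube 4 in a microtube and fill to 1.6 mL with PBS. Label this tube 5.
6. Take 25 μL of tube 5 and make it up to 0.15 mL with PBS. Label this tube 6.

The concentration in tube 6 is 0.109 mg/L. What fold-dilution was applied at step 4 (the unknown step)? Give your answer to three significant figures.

Step 1: 200 μL brought to 0.4 mL → factor 400/200 = 2
Step 2: 75 μL + 525 μL = 600 μL total → factor 600/75 = 8
Step 3: 100 μL + 100 μL = 200 μL total → factor 200/100 = 2
Step 4: unknown factor x
Step 5: 80 μL brought to 1.6 mL → factor 1600/80 = 20
Step 6: 25 μL brought to 0.15 mL → factor 150/25 = 6
Product of known-step factors = 3840
Overall factor = 5.00 mg/mL / (0.109 mg/L) = 45872
x = 45872 / 3840 = 11.9

11.9-fold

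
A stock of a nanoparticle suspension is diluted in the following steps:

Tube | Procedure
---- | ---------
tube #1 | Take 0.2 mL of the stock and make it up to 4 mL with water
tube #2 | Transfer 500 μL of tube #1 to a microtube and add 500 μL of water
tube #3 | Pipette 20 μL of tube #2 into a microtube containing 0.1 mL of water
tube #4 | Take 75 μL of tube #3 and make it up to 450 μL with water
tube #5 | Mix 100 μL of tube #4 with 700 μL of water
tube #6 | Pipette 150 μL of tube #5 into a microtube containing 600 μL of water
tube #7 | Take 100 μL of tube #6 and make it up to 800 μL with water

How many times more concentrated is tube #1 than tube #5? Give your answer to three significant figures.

576

Step 1: 0.2 mL brought to 4 mL → factor 4/0.2 = 20
Step 2: 500 μL + 500 μL = 1000 μL total → factor 1000/500 = 2
Step 3: 20 μL + 0.1 mL = 120 μL total → factor 120/20 = 6
Step 4: 75 μL brought to 450 μL → factor 450/75 = 6
Step 5: 100 μL + 700 μL = 800 μL total → factor 800/100 = 8
Dilution factor to tube #1 = 20; to tube #5 = 11520
[tube #1]/[tube #5] = (factor to tube #5)/(factor to tube #1) = 11520/20 = 576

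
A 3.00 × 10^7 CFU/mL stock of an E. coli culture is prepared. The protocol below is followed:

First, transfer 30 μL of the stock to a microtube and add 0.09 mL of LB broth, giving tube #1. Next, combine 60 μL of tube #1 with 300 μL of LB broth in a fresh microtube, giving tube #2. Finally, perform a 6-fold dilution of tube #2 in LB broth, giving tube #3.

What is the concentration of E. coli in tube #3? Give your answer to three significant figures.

2.08 × 10^5 CFU/mL

Step 1: 30 μL + 0.09 mL = 120 μL total → factor 120/30 = 4
Step 2: 60 μL + 300 μL = 360 μL total → factor 360/60 = 6
Step 3: 6-fold → factor 6
Overall dilution factor = 4 × 6 × 6 = 144
Final = 3.00 × 10^7 CFU/mL / 144 = 2.08 × 10^5 CFU/mL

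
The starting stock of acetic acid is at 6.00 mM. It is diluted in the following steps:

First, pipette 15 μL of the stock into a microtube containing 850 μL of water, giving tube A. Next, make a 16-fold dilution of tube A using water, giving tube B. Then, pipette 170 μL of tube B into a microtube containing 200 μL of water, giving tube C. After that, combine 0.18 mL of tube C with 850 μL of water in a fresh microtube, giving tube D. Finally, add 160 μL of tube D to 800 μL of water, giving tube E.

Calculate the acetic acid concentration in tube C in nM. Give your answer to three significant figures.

Step 1: 15 μL + 850 μL = 865 μL total → factor 865/15 = 57.667
Step 2: 16-fold → factor 16
Step 3: 170 μL + 200 μL = 370 μL total → factor 370/170 = 2.1765
Dilution factor through tube C = 57.667 × 16 × 2.1765 = 2008.2
[tube C] = 6.00 mM / 2008.2 = 0.002988 mM = 2.99 × 10^3 nM

2.99 × 10^3 nM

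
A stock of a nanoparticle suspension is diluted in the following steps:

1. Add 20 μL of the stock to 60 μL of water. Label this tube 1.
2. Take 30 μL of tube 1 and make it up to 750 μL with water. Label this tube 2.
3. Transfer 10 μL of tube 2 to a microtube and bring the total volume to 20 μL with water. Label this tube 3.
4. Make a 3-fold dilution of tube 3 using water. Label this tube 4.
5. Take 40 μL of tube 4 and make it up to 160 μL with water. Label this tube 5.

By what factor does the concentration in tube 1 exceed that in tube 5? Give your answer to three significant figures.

Step 1: 20 μL + 60 μL = 80 μL total → factor 80/20 = 4
Step 2: 30 μL brought to 750 μL → factor 750/30 = 25
Step 3: 10 μL brought to 20 μL → factor 20/10 = 2
Step 4: 3-fold → factor 3
Step 5: 40 μL brought to 160 μL → factor 160/40 = 4
Dilution factor to tube 1 = 4; to tube 5 = 2400
[tube 1]/[tube 5] = (factor to tube 5)/(factor to tube 1) = 2400/4 = 600

600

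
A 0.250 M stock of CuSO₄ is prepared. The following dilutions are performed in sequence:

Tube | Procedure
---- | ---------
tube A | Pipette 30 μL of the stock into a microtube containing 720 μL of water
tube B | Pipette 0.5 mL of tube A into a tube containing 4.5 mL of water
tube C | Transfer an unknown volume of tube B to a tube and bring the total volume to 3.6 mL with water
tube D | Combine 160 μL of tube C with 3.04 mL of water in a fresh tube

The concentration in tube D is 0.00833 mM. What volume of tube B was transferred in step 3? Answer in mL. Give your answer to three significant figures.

Step 1: 30 μL + 720 μL = 750 μL total → factor 750/30 = 25
Step 2: 0.5 mL + 4.5 mL = 5 mL total → factor 5/0.5 = 10
Step 3: v brought to 3.6 mL → factor = 3.6 mL/v
Step 4: 160 μL + 3.04 mL = 3200 μL total → factor 3200/160 = 20
Product of known-step factors = 5000
Overall factor = 0.250 M / (0.00833 mM) = 30012
Step-3 factor = 30012 / 5000 = 6.0024
v = 3.6 mL / 6.0024 = 0.600 mL

0.600 mL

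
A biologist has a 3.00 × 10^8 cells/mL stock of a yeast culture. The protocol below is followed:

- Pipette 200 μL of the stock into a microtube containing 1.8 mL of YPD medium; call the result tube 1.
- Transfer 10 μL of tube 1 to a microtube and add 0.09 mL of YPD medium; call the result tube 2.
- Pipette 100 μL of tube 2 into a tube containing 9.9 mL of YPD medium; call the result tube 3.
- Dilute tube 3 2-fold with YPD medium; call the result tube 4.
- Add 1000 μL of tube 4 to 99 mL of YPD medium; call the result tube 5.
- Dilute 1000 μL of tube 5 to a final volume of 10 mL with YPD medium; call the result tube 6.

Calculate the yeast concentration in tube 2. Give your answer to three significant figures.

Step 1: 200 μL + 1.8 mL = 2000 μL total → factor 2000/200 = 10
Step 2: 10 μL + 0.09 mL = 100 μL total → factor 100/10 = 10
Dilution factor through tube 2 = 10 × 10 = 100
[tube 2] = 3.00 × 10^8 cells/mL / 100 = 3.00 × 10^6 cells/mL

3.00 × 10^6 cells/mL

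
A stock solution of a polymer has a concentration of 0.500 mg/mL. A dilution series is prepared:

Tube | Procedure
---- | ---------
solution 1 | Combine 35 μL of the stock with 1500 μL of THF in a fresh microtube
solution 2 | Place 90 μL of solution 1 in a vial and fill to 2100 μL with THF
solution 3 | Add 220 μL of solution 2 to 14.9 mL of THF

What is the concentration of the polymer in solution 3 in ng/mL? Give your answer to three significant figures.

7.11 ng/mL

Step 1: 35 μL + 1500 μL = 1535 μL total → factor 1535/35 = 43.857
Step 2: 90 μL brought to 2100 μL → factor 2100/90 = 23.333
Step 3: 220 μL + 14.9 mL = 15120 μL total → factor 15120/220 = 68.727
Overall dilution factor = 43.857 × 23.333 × 68.727 = 70331
Final = 0.500 mg/mL / 70331 = 7.109 × 10^-6 mg/mL = 7.11 ng/mL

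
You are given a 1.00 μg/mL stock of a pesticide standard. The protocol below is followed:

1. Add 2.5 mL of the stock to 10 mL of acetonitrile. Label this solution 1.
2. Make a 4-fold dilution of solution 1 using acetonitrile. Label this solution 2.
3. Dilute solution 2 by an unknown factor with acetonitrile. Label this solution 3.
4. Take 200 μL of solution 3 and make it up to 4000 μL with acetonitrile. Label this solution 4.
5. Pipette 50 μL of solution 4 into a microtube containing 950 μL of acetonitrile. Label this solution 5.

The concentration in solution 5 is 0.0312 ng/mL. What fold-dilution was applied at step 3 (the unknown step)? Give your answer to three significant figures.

Step 1: 2.5 mL + 10 mL = 12.5 mL total → factor 12.5/2.5 = 5
Step 2: 4-fold → factor 4
Step 3: unknown factor x
Step 4: 200 μL brought to 4000 μL → factor 4000/200 = 20
Step 5: 50 μL + 950 μL = 1000 μL total → factor 1000/50 = 20
Product of known-step factors = 8000
Overall factor = 1.00 μg/mL / (0.0312 ng/mL) = 32051
x = 32051 / 8000 = 4.01

4.01-fold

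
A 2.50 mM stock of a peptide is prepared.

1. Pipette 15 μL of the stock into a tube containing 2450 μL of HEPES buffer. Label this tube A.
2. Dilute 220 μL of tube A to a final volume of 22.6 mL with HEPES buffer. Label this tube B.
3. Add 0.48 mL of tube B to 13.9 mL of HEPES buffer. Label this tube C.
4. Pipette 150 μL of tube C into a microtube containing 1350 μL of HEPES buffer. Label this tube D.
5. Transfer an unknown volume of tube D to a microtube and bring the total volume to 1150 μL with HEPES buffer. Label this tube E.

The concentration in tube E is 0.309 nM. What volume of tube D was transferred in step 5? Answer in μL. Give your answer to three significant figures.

719 μL

Step 1: 15 μL + 2450 μL = 2465 μL total → factor 2465/15 = 164.33
Step 2: 220 μL brought to 22.6 mL → factor 22600/220 = 102.73
Step 3: 0.48 mL + 13.9 mL = 14.38 mL total → factor 14.38/0.48 = 29.958
Step 4: 150 μL + 1350 μL = 1500 μL total → factor 1500/150 = 10
Step 5: v brought to 1150 μL → factor = 1150 μL/v
Product of known-step factors = 5.0574 × 10^6
Overall factor = 2.50 mM / (0.309 nM) = 8.0906 × 10^6
Step-5 factor = 8.0906 × 10^6 / 5.0574 × 10^6 = 1.5998
v = 1150 μL / 1.5998 = 719 μL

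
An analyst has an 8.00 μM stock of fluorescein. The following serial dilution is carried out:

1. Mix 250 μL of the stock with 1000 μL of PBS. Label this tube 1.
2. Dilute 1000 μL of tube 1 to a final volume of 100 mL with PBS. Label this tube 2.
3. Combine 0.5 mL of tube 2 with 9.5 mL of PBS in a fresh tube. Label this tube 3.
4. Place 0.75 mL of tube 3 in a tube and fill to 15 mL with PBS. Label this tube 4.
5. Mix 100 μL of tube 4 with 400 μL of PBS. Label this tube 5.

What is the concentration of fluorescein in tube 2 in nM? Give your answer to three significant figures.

Step 1: 250 μL + 1000 μL = 1250 μL total → factor 1250/250 = 5
Step 2: 1000 μL brought to 100 mL → factor 1 × 10^5/1000 = 100
Dilution factor through tube 2 = 5 × 100 = 500
[tube 2] = 8.00 μM / 500 = 0.01600 μM = 16.0 nM

16.0 nM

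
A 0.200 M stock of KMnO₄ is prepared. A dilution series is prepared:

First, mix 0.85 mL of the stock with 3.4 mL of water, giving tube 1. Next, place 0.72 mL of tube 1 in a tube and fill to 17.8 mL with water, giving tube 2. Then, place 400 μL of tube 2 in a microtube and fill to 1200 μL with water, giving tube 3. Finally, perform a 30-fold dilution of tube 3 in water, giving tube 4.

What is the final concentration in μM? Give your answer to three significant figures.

Step 1: 0.85 mL + 3.4 mL = 4.25 mL total → factor 4.25/0.85 = 5
Step 2: 0.72 mL brought to 17.8 mL → factor 17.8/0.72 = 24.722
Step 3: 400 μL brought to 1200 μL → factor 1200/400 = 3
Step 4: 30-fold → factor 30
Overall dilution factor = 5 × 24.722 × 3 × 30 = 11125
Final = 0.200 M / 11125 = 1.798 × 10^-5 M = 18.0 μM

18.0 μM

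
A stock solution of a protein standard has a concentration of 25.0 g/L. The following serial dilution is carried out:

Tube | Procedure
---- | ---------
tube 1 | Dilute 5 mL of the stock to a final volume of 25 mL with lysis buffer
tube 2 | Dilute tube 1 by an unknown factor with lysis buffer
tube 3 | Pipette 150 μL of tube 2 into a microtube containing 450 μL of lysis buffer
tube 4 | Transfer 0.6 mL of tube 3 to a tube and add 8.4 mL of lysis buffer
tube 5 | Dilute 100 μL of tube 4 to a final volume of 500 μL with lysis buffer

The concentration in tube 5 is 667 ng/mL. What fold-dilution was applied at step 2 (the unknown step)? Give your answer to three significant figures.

25.0-fold

Step 1: 5 mL brought to 25 mL → factor 25/5 = 5
Step 2: unknown factor x
Step 3: 150 μL + 450 μL = 600 μL total → factor 600/150 = 4
Step 4: 0.6 mL + 8.4 mL = 9 mL total → factor 9/0.6 = 15
Step 5: 100 μL brought to 500 μL → factor 500/100 = 5
Product of known-step factors = 1500
Overall factor = 25.0 g/L / (667 ng/mL) = 37481
x = 37481 / 1500 = 25.0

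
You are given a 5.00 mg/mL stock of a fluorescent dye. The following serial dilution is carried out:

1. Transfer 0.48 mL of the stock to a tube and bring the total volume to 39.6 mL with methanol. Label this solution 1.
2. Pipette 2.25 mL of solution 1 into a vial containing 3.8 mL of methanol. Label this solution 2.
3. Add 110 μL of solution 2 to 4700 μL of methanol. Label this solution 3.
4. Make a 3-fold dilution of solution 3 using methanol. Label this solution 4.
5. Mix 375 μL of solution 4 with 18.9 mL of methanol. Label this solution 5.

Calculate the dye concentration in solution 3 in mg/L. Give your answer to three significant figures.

Step 1: 0.48 mL brought to 39.6 mL → factor 39.6/0.48 = 82.5
Step 2: 2.25 mL + 3.8 mL = 6.05 mL total → factor 6.05/2.25 = 2.6889
Step 3: 110 μL + 4700 μL = 4810 μL total → factor 4810/110 = 43.727
Dilution factor through solution 3 = 82.5 × 2.6889 × 43.727 = 9700.2
[solution 3] = 5.00 mg/mL / 9700.2 = 0.0005155 mg/mL = 0.515 mg/L

0.515 mg/L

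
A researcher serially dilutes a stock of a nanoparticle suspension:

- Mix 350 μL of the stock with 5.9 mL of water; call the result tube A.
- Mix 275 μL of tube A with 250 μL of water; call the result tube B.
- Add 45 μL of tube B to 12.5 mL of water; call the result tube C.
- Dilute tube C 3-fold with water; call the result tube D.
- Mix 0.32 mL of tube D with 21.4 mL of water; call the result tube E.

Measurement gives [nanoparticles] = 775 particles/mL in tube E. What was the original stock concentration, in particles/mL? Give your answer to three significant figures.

1.50 × 10^9 particles/mL

Step 1: 350 μL + 5.9 mL = 6250 μL total → factor 6250/350 = 17.857
Step 2: 275 μL + 250 μL = 525 μL total → factor 525/275 = 1.9091
Step 3: 45 μL + 12.5 mL = 12545 μL total → factor 12545/45 = 278.78
Step 4: 3-fold → factor 3
Step 5: 0.32 mL + 21.4 mL = 21.72 mL total → factor 21.72/0.32 = 67.875
Overall dilution factor = 17.857 × 1.9091 × 278.78 × 3 × 67.875 = 1.9352 × 10^6
Stock = 775 particles/mL × 1.9352 × 10^6 = 1.50 × 10^9 particles/mL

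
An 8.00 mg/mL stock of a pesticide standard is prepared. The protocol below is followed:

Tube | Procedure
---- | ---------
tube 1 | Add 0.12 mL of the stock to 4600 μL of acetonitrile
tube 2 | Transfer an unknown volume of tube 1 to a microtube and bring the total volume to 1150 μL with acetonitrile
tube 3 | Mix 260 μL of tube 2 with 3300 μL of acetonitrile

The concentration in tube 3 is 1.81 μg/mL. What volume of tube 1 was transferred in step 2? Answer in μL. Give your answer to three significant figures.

140 μL

Step 1: 0.12 mL + 4600 μL = 4.72 mL total → factor 4.72/0.12 = 39.333
Step 2: v brought to 1150 μL → factor = 1150 μL/v
Step 3: 260 μL + 3300 μL = 3560 μL total → factor 3560/260 = 13.692
Product of known-step factors = 538.56
Overall factor = 8.00 mg/mL / (1.81 μg/mL) = 4419.9
Step-2 factor = 4419.9 / 538.56 = 8.2068
v = 1150 μL / 8.2068 = 140 μL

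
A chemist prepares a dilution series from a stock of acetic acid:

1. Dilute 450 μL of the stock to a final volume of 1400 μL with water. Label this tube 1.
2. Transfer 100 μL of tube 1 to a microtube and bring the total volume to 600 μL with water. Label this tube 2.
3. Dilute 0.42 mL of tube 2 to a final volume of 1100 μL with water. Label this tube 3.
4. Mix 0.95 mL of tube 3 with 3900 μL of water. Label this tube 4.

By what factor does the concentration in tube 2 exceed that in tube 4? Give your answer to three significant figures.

Step 1: 450 μL brought to 1400 μL → factor 1400/450 = 3.1111
Step 2: 100 μL brought to 600 μL → factor 600/100 = 6
Step 3: 0.42 mL brought to 1100 μL → factor 1.1/0.42 = 2.619
Step 4: 0.95 mL + 3900 μL = 4.85 mL total → factor 4.85/0.95 = 5.1053
Dilution factor to tube 2 = 18.667; to tube 4 = 249.59
[tube 2]/[tube 4] = (factor to tube 4)/(factor to tube 2) = 249.59/18.667 = 13.4

13.4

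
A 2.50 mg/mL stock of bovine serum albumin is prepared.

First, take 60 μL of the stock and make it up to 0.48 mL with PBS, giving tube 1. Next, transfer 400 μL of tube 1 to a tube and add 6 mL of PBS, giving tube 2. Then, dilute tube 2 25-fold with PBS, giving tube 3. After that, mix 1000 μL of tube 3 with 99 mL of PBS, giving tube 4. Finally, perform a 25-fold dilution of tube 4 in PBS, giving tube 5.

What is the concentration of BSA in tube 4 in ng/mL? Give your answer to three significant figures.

7.81 ng/mL

Step 1: 60 μL brought to 0.48 mL → factor 480/60 = 8
Step 2: 400 μL + 6 mL = 6400 μL total → factor 6400/400 = 16
Step 3: 25-fold → factor 25
Step 4: 1000 μL + 99 mL = 1 × 10^5 μL total → factor 1 × 10^5/1000 = 100
Dilution factor through tube 4 = 8 × 16 × 25 × 100 = 3.2 × 10^5
[tube 4] = 2.50 mg/mL / 3.2 × 10^5 = 7.813 × 10^-6 mg/mL = 7.81 ng/mL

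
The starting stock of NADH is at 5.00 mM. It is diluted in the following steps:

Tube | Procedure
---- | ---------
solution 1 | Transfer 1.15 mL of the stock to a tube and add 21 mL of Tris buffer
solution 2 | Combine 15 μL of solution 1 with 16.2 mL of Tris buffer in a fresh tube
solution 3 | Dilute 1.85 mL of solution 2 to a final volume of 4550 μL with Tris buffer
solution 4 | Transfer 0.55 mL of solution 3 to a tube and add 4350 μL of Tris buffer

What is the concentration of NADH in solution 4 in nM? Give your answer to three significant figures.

Step 1: 1.15 mL + 21 mL = 22.15 mL total → factor 22.15/1.15 = 19.261
Step 2: 15 μL + 16.2 mL = 16215 μL total → factor 16215/15 = 1081
Step 3: 1.85 mL brought to 4550 μL → factor 4.55/1.85 = 2.4595
Step 4: 0.55 mL + 4350 μL = 4.9 mL total → factor 4.9/0.55 = 8.9091
Overall dilution factor = 19.261 × 1081 × 2.4595 × 8.9091 = 4.5622 × 10^5
Final = 5.00 mM / 4.5622 × 10^5 = 1.096 × 10^-5 mM = 11.0 nM

11.0 nM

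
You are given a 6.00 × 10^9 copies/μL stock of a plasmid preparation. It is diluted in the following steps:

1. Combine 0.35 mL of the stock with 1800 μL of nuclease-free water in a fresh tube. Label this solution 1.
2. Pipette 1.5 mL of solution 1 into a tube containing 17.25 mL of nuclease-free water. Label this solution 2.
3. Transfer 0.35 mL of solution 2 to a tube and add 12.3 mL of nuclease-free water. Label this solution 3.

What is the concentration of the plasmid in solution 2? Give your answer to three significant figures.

7.81 × 10^7 copies/μL

Step 1: 0.35 mL + 1800 μL = 2.15 mL total → factor 2.15/0.35 = 6.1429
Step 2: 1.5 mL + 17.25 mL = 18.75 mL total → factor 18.75/1.5 = 12.5
Dilution factor through solution 2 = 6.1429 × 12.5 = 76.786
[solution 2] = 6.00 × 10^9 copies/μL / 76.786 = 7.81 × 10^7 copies/μL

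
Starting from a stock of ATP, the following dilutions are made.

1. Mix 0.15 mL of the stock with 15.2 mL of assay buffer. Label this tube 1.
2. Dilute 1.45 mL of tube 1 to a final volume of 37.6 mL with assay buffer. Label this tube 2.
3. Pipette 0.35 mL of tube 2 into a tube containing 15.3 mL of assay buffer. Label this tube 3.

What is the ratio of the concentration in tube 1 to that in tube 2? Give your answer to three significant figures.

25.9

Step 1: 0.15 mL + 15.2 mL = 15.35 mL total → factor 15.35/0.15 = 102.33
Step 2: 1.45 mL brought to 37.6 mL → factor 37.6/1.45 = 25.931
Dilution factor to tube 1 = 102.33; to tube 2 = 2653.6
[tube 1]/[tube 2] = (factor to tube 2)/(factor to tube 1) = 2653.6/102.33 = 25.9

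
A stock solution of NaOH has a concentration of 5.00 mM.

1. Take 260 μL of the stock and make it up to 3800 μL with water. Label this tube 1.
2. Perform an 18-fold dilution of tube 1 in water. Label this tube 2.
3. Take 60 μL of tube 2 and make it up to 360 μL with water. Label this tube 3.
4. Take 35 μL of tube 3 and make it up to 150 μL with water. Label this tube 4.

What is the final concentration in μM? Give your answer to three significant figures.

Step 1: 260 μL brought to 3800 μL → factor 3800/260 = 14.615
Step 2: 18-fold → factor 18
Step 3: 60 μL brought to 360 μL → factor 360/60 = 6
Step 4: 35 μL brought to 150 μL → factor 150/35 = 4.2857
Overall dilution factor = 14.615 × 18 × 6 × 4.2857 = 6764.8
Final = 5.00 mM / 6764.8 = 0.0007391 mM = 0.739 μM

0.739 μM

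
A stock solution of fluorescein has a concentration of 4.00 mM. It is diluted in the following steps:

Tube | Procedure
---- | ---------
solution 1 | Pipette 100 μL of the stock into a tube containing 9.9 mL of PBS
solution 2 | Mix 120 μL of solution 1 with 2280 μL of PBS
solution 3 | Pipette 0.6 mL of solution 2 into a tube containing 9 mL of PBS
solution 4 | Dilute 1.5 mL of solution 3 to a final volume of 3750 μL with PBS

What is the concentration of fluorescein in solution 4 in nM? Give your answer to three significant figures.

Step 1: 100 μL + 9.9 mL = 10000 μL total → factor 10000/100 = 100
Step 2: 120 μL + 2280 μL = 2400 μL total → factor 2400/120 = 20
Step 3: 0.6 mL + 9 mL = 9.6 mL total → factor 9.6/0.6 = 16
Step 4: 1.5 mL brought to 3750 μL → factor 3.75/1.5 = 2.5
Overall dilution factor = 100 × 20 × 16 × 2.5 = 80000
Final = 4.00 mM / 80000 = 5.000 × 10^-5 mM = 50.0 nM

50.0 nM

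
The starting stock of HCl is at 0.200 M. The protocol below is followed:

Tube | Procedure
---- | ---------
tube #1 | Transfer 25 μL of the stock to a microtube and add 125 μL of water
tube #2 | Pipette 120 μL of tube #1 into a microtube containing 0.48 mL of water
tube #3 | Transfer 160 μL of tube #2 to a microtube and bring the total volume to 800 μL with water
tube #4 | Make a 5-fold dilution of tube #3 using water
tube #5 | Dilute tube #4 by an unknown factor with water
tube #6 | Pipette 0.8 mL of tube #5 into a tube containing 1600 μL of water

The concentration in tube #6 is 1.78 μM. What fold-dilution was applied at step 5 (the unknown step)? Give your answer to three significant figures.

Step 1: 25 μL + 125 μL = 150 μL total → factor 150/25 = 6
Step 2: 120 μL + 0.48 mL = 600 μL total → factor 600/120 = 5
Step 3: 160 μL brought to 800 μL → factor 800/160 = 5
Step 4: 5-fold → factor 5
Step 5: unknown factor x
Step 6: 0.8 mL + 1600 μL = 2.4 mL total → factor 2.4/0.8 = 3
Product of known-step factors = 2250
Overall factor = 0.200 M / (1.78 μM) = 1.1236 × 10^5
x = 1.1236 × 10^5 / 2250 = 49.9

49.9-fold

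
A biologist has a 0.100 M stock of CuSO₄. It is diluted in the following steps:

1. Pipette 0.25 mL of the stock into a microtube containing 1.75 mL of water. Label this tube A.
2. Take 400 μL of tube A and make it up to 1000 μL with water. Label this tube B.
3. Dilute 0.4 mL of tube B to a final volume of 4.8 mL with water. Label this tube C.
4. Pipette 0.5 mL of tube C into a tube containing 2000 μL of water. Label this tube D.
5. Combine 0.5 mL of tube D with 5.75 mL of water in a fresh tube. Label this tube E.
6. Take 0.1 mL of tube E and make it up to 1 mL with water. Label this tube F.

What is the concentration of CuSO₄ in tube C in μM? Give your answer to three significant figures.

417 μM

Step 1: 0.25 mL + 1.75 mL = 2 mL total → factor 2/0.25 = 8
Step 2: 400 μL brought to 1000 μL → factor 1000/400 = 2.5
Step 3: 0.4 mL brought to 4.8 mL → factor 4.8/0.4 = 12
Dilution factor through tube C = 8 × 2.5 × 12 = 240
[tube C] = 0.100 M / 240 = 0.0004167 M = 417 μM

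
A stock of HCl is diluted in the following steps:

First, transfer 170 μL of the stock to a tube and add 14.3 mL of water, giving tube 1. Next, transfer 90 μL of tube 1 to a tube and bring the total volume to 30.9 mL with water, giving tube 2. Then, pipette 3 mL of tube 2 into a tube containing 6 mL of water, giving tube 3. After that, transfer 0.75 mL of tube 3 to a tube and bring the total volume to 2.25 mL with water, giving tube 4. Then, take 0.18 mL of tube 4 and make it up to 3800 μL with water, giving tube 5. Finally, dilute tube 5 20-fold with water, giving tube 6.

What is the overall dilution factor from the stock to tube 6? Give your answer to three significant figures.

1.11 × 10^8

Step 1: 170 μL + 14.3 mL = 14470 μL total → factor 14470/170 = 85.118
Step 2: 90 μL brought to 30.9 mL → factor 30900/90 = 343.33
Step 3: 3 mL + 6 mL = 9 mL total → factor 9/3 = 3
Step 4: 0.75 mL brought to 2.25 mL → factor 2.25/0.75 = 3
Step 5: 0.18 mL brought to 3800 μL → factor 3.8/0.18 = 21.111
Step 6: 20-fold → factor 20
Overall dilution factor = 85.118 × 343.33 × 3 × 3 × 21.111 × 20 = 1.1105 × 10^8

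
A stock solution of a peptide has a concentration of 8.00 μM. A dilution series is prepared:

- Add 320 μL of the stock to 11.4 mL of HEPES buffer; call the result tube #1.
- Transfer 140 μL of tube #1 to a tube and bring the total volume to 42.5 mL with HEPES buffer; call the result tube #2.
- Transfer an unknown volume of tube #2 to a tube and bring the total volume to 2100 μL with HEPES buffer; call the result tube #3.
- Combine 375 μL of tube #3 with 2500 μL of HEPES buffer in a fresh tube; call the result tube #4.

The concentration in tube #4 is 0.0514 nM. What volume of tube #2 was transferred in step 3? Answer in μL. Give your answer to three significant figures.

1.15 × 10^3 μL

Step 1: 320 μL + 11.4 mL = 11720 μL total → factor 11720/320 = 36.625
Step 2: 140 μL brought to 42.5 mL → factor 42500/140 = 303.57
Step 3: v brought to 2100 μL → factor = 2100 μL/v
Step 4: 375 μL + 2500 μL = 2875 μL total → factor 2875/375 = 7.6667
Product of known-step factors = 85240
Overall factor = 8.00 μM / (0.0514 nM) = 1.5564 × 10^5
Step-3 factor = 1.5564 × 10^5 / 85240 = 1.8259
v = 2100 μL / 1.8259 = 1.15 × 10^3 μL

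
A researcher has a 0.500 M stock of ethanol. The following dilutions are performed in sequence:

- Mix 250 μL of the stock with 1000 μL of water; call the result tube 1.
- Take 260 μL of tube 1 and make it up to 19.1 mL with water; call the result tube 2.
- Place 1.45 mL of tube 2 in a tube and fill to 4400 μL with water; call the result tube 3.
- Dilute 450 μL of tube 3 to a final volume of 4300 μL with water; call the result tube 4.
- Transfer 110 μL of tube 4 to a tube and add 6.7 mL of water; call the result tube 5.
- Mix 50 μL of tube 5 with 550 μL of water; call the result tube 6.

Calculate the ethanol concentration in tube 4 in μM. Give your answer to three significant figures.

46.9 μM

Step 1: 250 μL + 1000 μL = 1250 μL total → factor 1250/250 = 5
Step 2: 260 μL brought to 19.1 mL → factor 19100/260 = 73.462
Step 3: 1.45 mL brought to 4400 μL → factor 4.4/1.45 = 3.0345
Step 4: 450 μL brought to 4300 μL → factor 4300/450 = 9.5556
Dilution factor through tube 4 = 5 × 73.462 × 3.0345 × 9.5556 = 10651
[tube 4] = 0.500 M / 10651 = 4.695 × 10^-5 M = 46.9 μM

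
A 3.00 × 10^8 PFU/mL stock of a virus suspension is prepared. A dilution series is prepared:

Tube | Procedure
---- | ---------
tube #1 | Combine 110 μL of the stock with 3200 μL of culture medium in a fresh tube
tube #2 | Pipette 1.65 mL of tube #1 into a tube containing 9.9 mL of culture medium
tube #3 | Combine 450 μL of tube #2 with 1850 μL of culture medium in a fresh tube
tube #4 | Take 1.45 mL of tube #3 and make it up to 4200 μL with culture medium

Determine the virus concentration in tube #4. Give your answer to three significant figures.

9.62 × 10^4 PFU/mL

Step 1: 110 μL + 3200 μL = 3310 μL total → factor 3310/110 = 30.091
Step 2: 1.65 mL + 9.9 mL = 11.55 mL total → factor 11.55/1.65 = 7
Step 3: 450 μL + 1850 μL = 2300 μL total → factor 2300/450 = 5.1111
Step 4: 1.45 mL brought to 4200 μL → factor 4.2/1.45 = 2.8966
Overall dilution factor = 30.091 × 7 × 5.1111 × 2.8966 = 3118.4
Final = 3.00 × 10^8 PFU/mL / 3118.4 = 9.62 × 10^4 PFU/mL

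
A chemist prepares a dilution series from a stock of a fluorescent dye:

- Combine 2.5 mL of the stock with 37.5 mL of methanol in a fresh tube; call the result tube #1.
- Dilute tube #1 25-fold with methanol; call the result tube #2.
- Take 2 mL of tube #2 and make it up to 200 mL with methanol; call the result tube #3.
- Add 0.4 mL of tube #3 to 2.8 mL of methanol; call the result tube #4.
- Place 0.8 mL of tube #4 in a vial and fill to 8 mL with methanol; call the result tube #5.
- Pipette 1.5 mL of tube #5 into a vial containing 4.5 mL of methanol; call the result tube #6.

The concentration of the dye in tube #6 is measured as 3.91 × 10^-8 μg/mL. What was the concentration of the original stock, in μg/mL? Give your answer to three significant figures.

0.500 μg/mL

Step 1: 2.5 mL + 37.5 mL = 40 mL total → factor 40/2.5 = 16
Step 2: 25-fold → factor 25
Step 3: 2 mL brought to 200 mL → factor 200/2 = 100
Step 4: 0.4 mL + 2.8 mL = 3.2 mL total → factor 3.2/0.4 = 8
Step 5: 0.8 mL brought to 8 mL → factor 8/0.8 = 10
Step 6: 1.5 mL + 4.5 mL = 6 mL total → factor 6/1.5 = 4
Overall dilution factor = 16 × 25 × 100 × 8 × 10 × 4 = 1.28 × 10^7
Stock = 3.91 × 10^-8 μg/mL × 1.28 × 10^7 = 0.500 μg/mL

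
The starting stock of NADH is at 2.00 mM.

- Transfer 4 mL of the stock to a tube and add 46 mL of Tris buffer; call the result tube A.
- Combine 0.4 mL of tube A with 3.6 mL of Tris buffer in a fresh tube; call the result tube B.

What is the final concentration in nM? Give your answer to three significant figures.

1.60 × 10^4 nM

Step 1: 4 mL + 46 mL = 50 mL total → factor 50/4 = 12.5
Step 2: 0.4 mL + 3.6 mL = 4 mL total → factor 4/0.4 = 10
Overall dilution factor = 12.5 × 10 = 125
Final = 2.00 mM / 125 = 0.01600 mM = 1.60 × 10^4 nM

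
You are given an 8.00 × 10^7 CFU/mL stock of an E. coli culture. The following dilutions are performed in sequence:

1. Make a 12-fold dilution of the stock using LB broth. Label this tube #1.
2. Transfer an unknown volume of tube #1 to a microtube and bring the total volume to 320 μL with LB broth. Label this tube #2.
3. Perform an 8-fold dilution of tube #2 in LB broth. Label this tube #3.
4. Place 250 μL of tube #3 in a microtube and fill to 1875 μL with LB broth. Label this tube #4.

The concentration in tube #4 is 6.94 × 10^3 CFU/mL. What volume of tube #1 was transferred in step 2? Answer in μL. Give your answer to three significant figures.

Step 1: 12-fold → factor 12
Step 2: v brought to 320 μL → factor = 320 μL/v
Step 3: 8-fold → factor 8
Step 4: 250 μL brought to 1875 μL → factor 1875/250 = 7.5
Product of known-step factors = 720
Overall factor = 8.00 × 10^7 CFU/mL / (6.94 × 10^3 CFU/mL) = 11527
Step-2 factor = 11527 / 720 = 16.01
v = 320 μL / 16.01 = 20.0 μL

20.0 μL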